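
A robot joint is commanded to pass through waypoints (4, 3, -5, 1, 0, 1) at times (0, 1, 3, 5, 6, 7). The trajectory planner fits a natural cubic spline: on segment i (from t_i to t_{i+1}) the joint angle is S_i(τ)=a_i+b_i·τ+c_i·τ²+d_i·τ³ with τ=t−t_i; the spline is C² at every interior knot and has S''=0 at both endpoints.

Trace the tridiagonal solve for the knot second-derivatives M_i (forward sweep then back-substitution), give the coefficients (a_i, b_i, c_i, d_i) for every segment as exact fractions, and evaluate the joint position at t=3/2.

Δ: Δ0=-1, Δ1=-4, Δ2=3, Δ3=-1, Δ4=1
row 1: diag=6, rhs=-18; c'=1/3, d'=-3
row 2: denom=8−2·1/3=22/3; d'=(42−2·-3)/(22/3)=72/11
row 3: denom=6−2·3/11=60/11; d'=(-24−2·72/11)/(60/11)=-34/5
row 4: denom=4−1·11/60=229/60; d'=(12−1·-34/5)/(229/60)=1128/229
back: M4=1128/229
back: M3=-34/5−11/60·1128/229=-1764/229
back: M2=72/11−3/11·-1764/229=1980/229
back: M1=-3−1/3·1980/229=-1347/229
M: M0=0, M1=-1347/229, M2=1980/229, M3=-1764/229, M4=1128/229, M5=0
seg 0: a=4, c=M0/2=0, d=(M1−M0)/(6·1)=-449/458, b=Δ0−h0·(2M0+M1)/6=-9/458
seg 1: a=3, c=M1/2=-1347/458, d=(M2−M1)/(6·2)=1109/916, b=Δ1−h1·(2M1+M2)/6=-678/229
seg 2: a=-5, c=M2/2=990/229, d=(M3−M2)/(6·2)=-312/229, b=Δ2−h2·(2M2+M3)/6=-45/229
seg 3: a=1, c=M3/2=-882/229, d=(M4−M3)/(6·1)=482/229, b=Δ3−h3·(2M3+M4)/6=171/229
seg 4: a=0, c=M4/2=564/229, d=(M5−M4)/(6·1)=-188/229, b=Δ4−h4·(2M4+M5)/6=-147/229
t_q=3/2 → seg 1, τ=1/2; S=3+-678/229·τ+-1347/458·τ²+1109/916·τ³=6857/7328

  seg 0: a=4 b=-9/458 c=0 d=-449/458
  seg 1: a=3 b=-678/229 c=-1347/458 d=1109/916
  seg 2: a=-5 b=-45/229 c=990/229 d=-312/229
  seg 3: a=1 b=171/229 c=-882/229 d=482/229
  seg 4: a=0 b=-147/229 c=564/229 d=-188/229
S(3/2) = 6857/7328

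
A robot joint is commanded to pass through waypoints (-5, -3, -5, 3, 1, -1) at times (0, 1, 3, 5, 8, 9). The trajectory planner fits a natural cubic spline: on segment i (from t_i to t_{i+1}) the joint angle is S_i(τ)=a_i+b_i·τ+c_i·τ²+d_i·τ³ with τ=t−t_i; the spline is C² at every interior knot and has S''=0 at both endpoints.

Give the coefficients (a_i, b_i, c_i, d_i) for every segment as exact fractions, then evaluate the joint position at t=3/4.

  seg 0: a=-5 b=12473/4398 c=0 d=-3677/4398
  seg 1: a=-3 b=721/2199 c=-3677/1466 d=8111/8796
  seg 2: a=-5 b=2992/2199 c=2217/733 d=-3749/4398
  seg 3: a=3 b=7102/2199 c=-1532/733 d=580/2199
  seg 4: a=1 b=-4814/2199 c=208/733 d=-208/2199
S(3/4) = -302645/93824

Δ: Δ0=2, Δ1=-1, Δ2=4, Δ3=-2/3, Δ4=-2
row 1: diag=6, rhs=-18; c'=1/3, d'=-3
row 2: denom=8−2·1/3=22/3; d'=(30−2·-3)/(22/3)=54/11
row 3: denom=10−2·3/11=104/11; d'=(-28−2·54/11)/(104/11)=-4
row 4: denom=8−3·33/104=733/104; d'=(-8−3·-4)/(733/104)=416/733
back: M4=416/733
back: M3=-4−33/104·416/733=-3064/733
back: M2=54/11−3/11·-3064/733=4434/733
back: M1=-3−1/3·4434/733=-3677/733
M: M0=0, M1=-3677/733, M2=4434/733, M3=-3064/733, M4=416/733, M5=0
seg 0: a=-5, c=M0/2=0, d=(M1−M0)/(6·1)=-3677/4398, b=Δ0−h0·(2M0+M1)/6=12473/4398
seg 1: a=-3, c=M1/2=-3677/1466, d=(M2−M1)/(6·2)=8111/8796, b=Δ1−h1·(2M1+M2)/6=721/2199
seg 2: a=-5, c=M2/2=2217/733, d=(M3−M2)/(6·2)=-3749/4398, b=Δ2−h2·(2M2+M3)/6=2992/2199
seg 3: a=3, c=M3/2=-1532/733, d=(M4−M3)/(6·3)=580/2199, b=Δ3−h3·(2M3+M4)/6=7102/2199
seg 4: a=1, c=M4/2=208/733, d=(M5−M4)/(6·1)=-208/2199, b=Δ4−h4·(2M4+M5)/6=-4814/2199
t_q=3/4 → seg 0, τ=3/4; S=-5+12473/4398·τ+0·τ²+-3677/4398·τ³=-302645/93824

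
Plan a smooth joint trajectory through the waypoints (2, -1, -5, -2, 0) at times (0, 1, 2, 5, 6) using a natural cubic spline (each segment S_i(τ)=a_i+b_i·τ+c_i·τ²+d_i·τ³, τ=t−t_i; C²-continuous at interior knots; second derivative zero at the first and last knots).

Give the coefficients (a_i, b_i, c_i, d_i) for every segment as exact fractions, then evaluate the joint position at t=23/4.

  seg 0: a=2 b=-136/53 c=0 d=-23/53
  seg 1: a=-1 b=-205/53 c=-69/53 d=62/53
  seg 2: a=-5 b=-157/53 c=117/53 d=-47/159
  seg 3: a=-2 b=122/53 c=-24/53 d=8/53
S(23/4) = -197/424

Δ: Δ0=-3, Δ1=-4, Δ2=1, Δ3=2
row 1: diag=4, rhs=-6; c'=1/4, d'=-3/2
row 2: denom=8−1·1/4=31/4; d'=(30−1·-3/2)/(31/4)=126/31
row 3: denom=8−3·12/31=212/31; d'=(6−3·126/31)/(212/31)=-48/53
back: M3=-48/53
back: M2=126/31−12/31·-48/53=234/53
back: M1=-3/2−1/4·234/53=-138/53
M: M0=0, M1=-138/53, M2=234/53, M3=-48/53, M4=0
seg 0: a=2, c=M0/2=0, d=(M1−M0)/(6·1)=-23/53, b=Δ0−h0·(2M0+M1)/6=-136/53
seg 1: a=-1, c=M1/2=-69/53, d=(M2−M1)/(6·1)=62/53, b=Δ1−h1·(2M1+M2)/6=-205/53
seg 2: a=-5, c=M2/2=117/53, d=(M3−M2)/(6·3)=-47/159, b=Δ2−h2·(2M2+M3)/6=-157/53
seg 3: a=-2, c=M3/2=-24/53, d=(M4−M3)/(6·1)=8/53, b=Δ3−h3·(2M3+M4)/6=122/53
t_q=23/4 → seg 3, τ=3/4; S=-2+122/53·τ+-24/53·τ²+8/53·τ³=-197/424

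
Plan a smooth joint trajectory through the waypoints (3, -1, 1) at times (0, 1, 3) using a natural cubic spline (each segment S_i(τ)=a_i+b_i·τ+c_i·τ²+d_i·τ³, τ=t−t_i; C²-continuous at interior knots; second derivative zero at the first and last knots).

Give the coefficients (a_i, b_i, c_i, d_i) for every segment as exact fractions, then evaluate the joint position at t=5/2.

  seg 0: a=3 b=-29/6 c=0 d=5/6
  seg 1: a=-1 b=-7/3 c=5/2 d=-5/12
S(5/2) = -9/32

Δ: Δ0=-4, Δ1=1
row 1: diag=6, rhs=30; c'=1/3, d'=5
back: M1=5
M: M0=0, M1=5, M2=0
seg 0: a=3, c=M0/2=0, d=(M1−M0)/(6·1)=5/6, b=Δ0−h0·(2M0+M1)/6=-29/6
seg 1: a=-1, c=M1/2=5/2, d=(M2−M1)/(6·2)=-5/12, b=Δ1−h1·(2M1+M2)/6=-7/3
t_q=5/2 → seg 1, τ=3/2; S=-1+-7/3·τ+5/2·τ²+-5/12·τ³=-9/32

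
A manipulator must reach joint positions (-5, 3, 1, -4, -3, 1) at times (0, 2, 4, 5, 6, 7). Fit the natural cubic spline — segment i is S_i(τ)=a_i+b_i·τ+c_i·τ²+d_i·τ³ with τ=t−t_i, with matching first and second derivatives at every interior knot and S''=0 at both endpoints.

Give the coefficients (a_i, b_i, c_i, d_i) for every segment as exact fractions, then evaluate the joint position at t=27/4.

  seg 0: a=-5 b=762/157 c=0 d=-67/314
  seg 1: a=3 b=360/157 c=-201/157 d=-115/628
  seg 2: a=1 b=-789/157 c=-747/314 d=755/314
  seg 3: a=-4 b=-807/314 c=759/157 d=-397/314
  seg 4: a=-3 b=519/157 c=327/314 d=-109/314
S(27/4) = -1635/20096

Δ: Δ0=4, Δ1=-1, Δ2=-5, Δ3=1, Δ4=4
row 1: diag=8, rhs=-30; c'=1/4, d'=-15/4
row 2: denom=6−2·1/4=11/2; d'=(-24−2·-15/4)/(11/2)=-3
row 3: denom=4−1·2/11=42/11; d'=(36−1·-3)/(42/11)=143/14
row 4: denom=4−1·11/42=157/42; d'=(18−1·143/14)/(157/42)=327/157
back: M4=327/157
back: M3=143/14−11/42·327/157=1518/157
back: M2=-3−2/11·1518/157=-747/157
back: M1=-15/4−1/4·-747/157=-402/157
M: M0=0, M1=-402/157, M2=-747/157, M3=1518/157, M4=327/157, M5=0
seg 0: a=-5, c=M0/2=0, d=(M1−M0)/(6·2)=-67/314, b=Δ0−h0·(2M0+M1)/6=762/157
seg 1: a=3, c=M1/2=-201/157, d=(M2−M1)/(6·2)=-115/628, b=Δ1−h1·(2M1+M2)/6=360/157
seg 2: a=1, c=M2/2=-747/314, d=(M3−M2)/(6·1)=755/314, b=Δ2−h2·(2M2+M3)/6=-789/157
seg 3: a=-4, c=M3/2=759/157, d=(M4−M3)/(6·1)=-397/314, b=Δ3−h3·(2M3+M4)/6=-807/314
seg 4: a=-3, c=M4/2=327/314, d=(M5−M4)/(6·1)=-109/314, b=Δ4−h4·(2M4+M5)/6=519/157
t_q=27/4 → seg 4, τ=3/4; S=-3+519/157·τ+327/314·τ²+-109/314·τ³=-1635/20096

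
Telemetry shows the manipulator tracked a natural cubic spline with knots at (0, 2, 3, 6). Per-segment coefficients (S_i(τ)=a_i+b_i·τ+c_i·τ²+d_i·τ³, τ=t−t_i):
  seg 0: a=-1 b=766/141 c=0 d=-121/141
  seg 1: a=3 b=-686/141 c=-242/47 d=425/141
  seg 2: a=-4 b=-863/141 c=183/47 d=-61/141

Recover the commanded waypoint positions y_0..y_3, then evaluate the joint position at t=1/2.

y_0 = S_0(0) = a_0 = -1
y_1 = S_1(0) = a_1 = 3
y_2 = S_2(0) = a_2 = -4
y_3 = S_2(3) = 1
t_q=1/2 is in segment 0 (τ=1/2); S_0(τ)=605/376

y_0=-1 y_1=3 y_2=-4 y_3=1
S(1/2) = 605/376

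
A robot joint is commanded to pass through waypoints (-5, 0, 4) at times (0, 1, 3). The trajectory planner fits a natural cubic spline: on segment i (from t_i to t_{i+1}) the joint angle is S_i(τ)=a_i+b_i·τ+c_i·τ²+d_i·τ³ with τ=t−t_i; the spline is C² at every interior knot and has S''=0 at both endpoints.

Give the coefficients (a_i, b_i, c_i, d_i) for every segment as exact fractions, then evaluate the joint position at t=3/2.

Δ: Δ0=5, Δ1=2
row 1: diag=6, rhs=-18; c'=1/3, d'=-3
back: M1=-3
M: M0=0, M1=-3, M2=0
seg 0: a=-5, c=M0/2=0, d=(M1−M0)/(6·1)=-1/2, b=Δ0−h0·(2M0+M1)/6=11/2
seg 1: a=0, c=M1/2=-3/2, d=(M2−M1)/(6·2)=1/4, b=Δ1−h1·(2M1+M2)/6=4
t_q=3/2 → seg 1, τ=1/2; S=0+4·τ+-3/2·τ²+1/4·τ³=53/32

  seg 0: a=-5 b=11/2 c=0 d=-1/2
  seg 1: a=0 b=4 c=-3/2 d=1/4
S(3/2) = 53/32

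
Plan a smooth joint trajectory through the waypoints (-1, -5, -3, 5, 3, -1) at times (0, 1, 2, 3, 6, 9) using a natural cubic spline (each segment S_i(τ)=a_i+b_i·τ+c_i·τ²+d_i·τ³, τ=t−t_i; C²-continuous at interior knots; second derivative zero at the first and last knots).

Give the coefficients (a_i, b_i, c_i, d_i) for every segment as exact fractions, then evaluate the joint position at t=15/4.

  seg 0: a=-1 b=-2140/419 c=0 d=464/419
  seg 1: a=-5 b=-748/419 c=1392/419 d=194/419
  seg 2: a=-3 b=2618/419 c=1974/419 d=-1240/419
  seg 3: a=5 b=2846/419 c=-1746/419 d=6338/11313
  seg 4: a=3 b=-1292/419 c=1100/1257 d=-1100/11313
S(15/4) = 107085/13408

Δ: Δ0=-4, Δ1=2, Δ2=8, Δ3=-2/3, Δ4=-4/3
row 1: diag=4, rhs=36; c'=1/4, d'=9
row 2: denom=4−1·1/4=15/4; d'=(36−1·9)/(15/4)=36/5
row 3: denom=8−1·4/15=116/15; d'=(-52−1·36/5)/(116/15)=-222/29
row 4: denom=12−3·45/116=1257/116; d'=(-4−3·-222/29)/(1257/116)=2200/1257
back: M4=2200/1257
back: M3=-222/29−45/116·2200/1257=-3492/419
back: M2=36/5−4/15·-3492/419=3948/419
back: M1=9−1/4·3948/419=2784/419
M: M0=0, M1=2784/419, M2=3948/419, M3=-3492/419, M4=2200/1257, M5=0
seg 0: a=-1, c=M0/2=0, d=(M1−M0)/(6·1)=464/419, b=Δ0−h0·(2M0+M1)/6=-2140/419
seg 1: a=-5, c=M1/2=1392/419, d=(M2−M1)/(6·1)=194/419, b=Δ1−h1·(2M1+M2)/6=-748/419
seg 2: a=-3, c=M2/2=1974/419, d=(M3−M2)/(6·1)=-1240/419, b=Δ2−h2·(2M2+M3)/6=2618/419
seg 3: a=5, c=M3/2=-1746/419, d=(M4−M3)/(6·3)=6338/11313, b=Δ3−h3·(2M3+M4)/6=2846/419
seg 4: a=3, c=M4/2=1100/1257, d=(M5−M4)/(6·3)=-1100/11313, b=Δ4−h4·(2M4+M5)/6=-1292/419
t_q=15/4 → seg 3, τ=3/4; S=5+2846/419·τ+-1746/419·τ²+6338/11313·τ³=107085/13408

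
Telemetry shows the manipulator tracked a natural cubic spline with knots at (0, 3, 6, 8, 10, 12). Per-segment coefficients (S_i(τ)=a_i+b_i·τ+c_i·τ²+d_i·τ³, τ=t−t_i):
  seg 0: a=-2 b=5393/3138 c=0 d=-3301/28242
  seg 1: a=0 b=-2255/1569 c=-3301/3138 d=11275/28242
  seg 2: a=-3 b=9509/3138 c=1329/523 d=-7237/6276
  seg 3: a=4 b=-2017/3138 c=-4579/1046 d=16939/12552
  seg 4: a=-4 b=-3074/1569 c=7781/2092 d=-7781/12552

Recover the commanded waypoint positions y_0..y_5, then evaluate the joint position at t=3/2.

y_0=-2 y_1=0 y_2=-3 y_3=4 y_4=-4 y_5=2
S(3/2) = 1535/8368

y_0 = S_0(0) = a_0 = -2
y_1 = S_1(0) = a_1 = 0
y_2 = S_2(0) = a_2 = -3
y_3 = S_3(0) = a_3 = 4
y_4 = S_4(0) = a_4 = -4
y_5 = S_4(2) = 2
t_q=3/2 is in segment 0 (τ=3/2); S_0(τ)=1535/8368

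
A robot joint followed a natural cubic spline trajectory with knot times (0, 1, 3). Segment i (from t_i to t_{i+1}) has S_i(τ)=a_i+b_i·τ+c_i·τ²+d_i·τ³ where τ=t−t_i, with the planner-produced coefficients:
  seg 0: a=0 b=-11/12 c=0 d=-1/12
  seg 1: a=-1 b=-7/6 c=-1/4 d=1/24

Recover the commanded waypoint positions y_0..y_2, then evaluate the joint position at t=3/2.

y_0=0 y_1=-1 y_2=-4
S(3/2) = -105/64

y_0 = S_0(0) = a_0 = 0
y_1 = S_1(0) = a_1 = -1
y_2 = S_1(2) = -4
t_q=3/2 is in segment 1 (τ=1/2); S_1(τ)=-105/64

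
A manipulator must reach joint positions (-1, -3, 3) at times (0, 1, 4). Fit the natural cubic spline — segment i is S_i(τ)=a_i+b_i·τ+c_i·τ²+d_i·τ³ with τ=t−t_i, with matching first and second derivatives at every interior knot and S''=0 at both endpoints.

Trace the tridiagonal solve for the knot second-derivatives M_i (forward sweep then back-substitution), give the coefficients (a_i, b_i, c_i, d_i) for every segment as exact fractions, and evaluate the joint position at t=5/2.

  seg 0: a=-1 b=-5/2 c=0 d=1/2
  seg 1: a=-3 b=-1 c=3/2 d=-1/6
S(5/2) = -27/16

Δ: Δ0=-2, Δ1=2
row 1: diag=8, rhs=24; c'=3/8, d'=3
back: M1=3
M: M0=0, M1=3, M2=0
seg 0: a=-1, c=M0/2=0, d=(M1−M0)/(6·1)=1/2, b=Δ0−h0·(2M0+M1)/6=-5/2
seg 1: a=-3, c=M1/2=3/2, d=(M2−M1)/(6·3)=-1/6, b=Δ1−h1·(2M1+M2)/6=-1
t_q=5/2 → seg 1, τ=3/2; S=-3+-1·τ+3/2·τ²+-1/6·τ³=-27/16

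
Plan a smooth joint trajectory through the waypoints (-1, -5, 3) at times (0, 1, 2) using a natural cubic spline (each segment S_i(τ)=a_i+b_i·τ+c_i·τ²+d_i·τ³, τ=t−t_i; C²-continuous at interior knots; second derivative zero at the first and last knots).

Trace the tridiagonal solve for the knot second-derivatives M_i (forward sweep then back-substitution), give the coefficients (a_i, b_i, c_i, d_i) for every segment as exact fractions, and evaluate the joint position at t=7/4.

  seg 0: a=-1 b=-7 c=0 d=3
  seg 1: a=-5 b=2 c=9 d=-3
S(7/4) = 19/64

Δ: Δ0=-4, Δ1=8
row 1: diag=4, rhs=72; c'=1/4, d'=18
back: M1=18
M: M0=0, M1=18, M2=0
seg 0: a=-1, c=M0/2=0, d=(M1−M0)/(6·1)=3, b=Δ0−h0·(2M0+M1)/6=-7
seg 1: a=-5, c=M1/2=9, d=(M2−M1)/(6·1)=-3, b=Δ1−h1·(2M1+M2)/6=2
t_q=7/4 → seg 1, τ=3/4; S=-5+2·τ+9·τ²+-3·τ³=19/64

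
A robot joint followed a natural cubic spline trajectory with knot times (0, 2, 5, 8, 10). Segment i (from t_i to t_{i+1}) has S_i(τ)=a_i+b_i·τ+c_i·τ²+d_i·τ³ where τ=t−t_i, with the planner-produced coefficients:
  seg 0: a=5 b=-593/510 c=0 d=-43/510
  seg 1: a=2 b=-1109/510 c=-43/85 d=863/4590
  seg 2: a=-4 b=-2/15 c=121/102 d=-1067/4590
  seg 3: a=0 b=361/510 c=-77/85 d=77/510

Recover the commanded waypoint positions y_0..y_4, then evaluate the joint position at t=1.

y_0=5 y_1=2 y_2=-4 y_3=0 y_4=-1
S(1) = 319/85

y_0 = S_0(0) = a_0 = 5
y_1 = S_1(0) = a_1 = 2
y_2 = S_2(0) = a_2 = -4
y_3 = S_3(0) = a_3 = 0
y_4 = S_3(2) = -1
t_q=1 is in segment 0 (τ=1); S_0(τ)=319/85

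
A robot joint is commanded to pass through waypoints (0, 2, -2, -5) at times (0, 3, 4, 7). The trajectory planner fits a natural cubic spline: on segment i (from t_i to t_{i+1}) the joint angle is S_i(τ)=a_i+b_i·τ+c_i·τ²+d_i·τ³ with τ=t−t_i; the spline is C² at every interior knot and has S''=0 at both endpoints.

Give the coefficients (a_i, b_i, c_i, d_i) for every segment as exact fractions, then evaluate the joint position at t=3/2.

Δ: Δ0=2/3, Δ1=-4, Δ2=-1
row 1: diag=8, rhs=-28; c'=1/8, d'=-7/2
row 2: denom=8−1·1/8=63/8; d'=(18−1·-7/2)/(63/8)=172/63
back: M2=172/63
back: M1=-7/2−1/8·172/63=-242/63
M: M0=0, M1=-242/63, M2=172/63, M3=0
seg 0: a=0, c=M0/2=0, d=(M1−M0)/(6·3)=-121/567, b=Δ0−h0·(2M0+M1)/6=163/63
seg 1: a=2, c=M1/2=-121/63, d=(M2−M1)/(6·1)=23/21, b=Δ1−h1·(2M1+M2)/6=-200/63
seg 2: a=-2, c=M2/2=86/63, d=(M3−M2)/(6·3)=-86/567, b=Δ2−h2·(2M2+M3)/6=-235/63
t_q=3/2 → seg 0, τ=3/2; S=0+163/63·τ+0·τ²+-121/567·τ³=177/56

  seg 0: a=0 b=163/63 c=0 d=-121/567
  seg 1: a=2 b=-200/63 c=-121/63 d=23/21
  seg 2: a=-2 b=-235/63 c=86/63 d=-86/567
S(3/2) = 177/56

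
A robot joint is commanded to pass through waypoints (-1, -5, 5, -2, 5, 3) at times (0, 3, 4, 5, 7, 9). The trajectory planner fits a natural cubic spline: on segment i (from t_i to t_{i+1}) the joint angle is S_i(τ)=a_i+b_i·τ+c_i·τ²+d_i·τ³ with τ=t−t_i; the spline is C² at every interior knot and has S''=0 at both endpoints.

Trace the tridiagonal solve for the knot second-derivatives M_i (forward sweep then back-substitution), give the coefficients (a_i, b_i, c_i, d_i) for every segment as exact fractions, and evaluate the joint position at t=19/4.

Δ: Δ0=-4/3, Δ1=10, Δ2=-7, Δ3=7/2, Δ4=-1
row 1: diag=8, rhs=68; c'=1/8, d'=17/2
row 2: denom=4−1·1/8=31/8; d'=(-102−1·17/2)/(31/8)=-884/31
row 3: denom=6−1·8/31=178/31; d'=(63−1·-884/31)/(178/31)=2837/178
row 4: denom=8−2·31/89=650/89; d'=(-27−2·2837/178)/(650/89)=-524/65
back: M4=-524/65
back: M3=2837/178−31/89·-524/65=2437/130
back: M2=-884/31−8/31·2437/130=-2168/65
back: M1=17/2−1/8·-2168/65=1647/130
M: M0=0, M1=1647/130, M2=-2168/65, M3=2437/130, M4=-524/65, M5=0
seg 0: a=-1, c=M0/2=0, d=(M1−M0)/(6·3)=183/260, b=Δ0−h0·(2M0+M1)/6=-5981/780
seg 1: a=-5, c=M1/2=1647/260, d=(M2−M1)/(6·1)=-5983/780, b=Δ1−h1·(2M1+M2)/6=4421/390
seg 2: a=5, c=M2/2=-1084/65, d=(M3−M2)/(6·1)=521/60, b=Δ2−h2·(2M2+M3)/6=155/156
seg 3: a=-2, c=M3/2=2437/260, d=(M4−M3)/(6·2)=-697/312, b=Δ3−h3·(2M3+M4)/6=-2461/390
seg 4: a=5, c=M4/2=-262/65, d=(M5−M4)/(6·2)=131/195, b=Δ4−h4·(2M4+M5)/6=853/195
t_q=19/4 → seg 2, τ=3/4; S=5+155/156·τ+-1084/65·τ²+521/60·τ³=461/16640

  seg 0: a=-1 b=-5981/780 c=0 d=183/260
  seg 1: a=-5 b=4421/390 c=1647/260 d=-5983/780
  seg 2: a=5 b=155/156 c=-1084/65 d=521/60
  seg 3: a=-2 b=-2461/390 c=2437/260 d=-697/312
  seg 4: a=5 b=853/195 c=-262/65 d=131/195
S(19/4) = 461/16640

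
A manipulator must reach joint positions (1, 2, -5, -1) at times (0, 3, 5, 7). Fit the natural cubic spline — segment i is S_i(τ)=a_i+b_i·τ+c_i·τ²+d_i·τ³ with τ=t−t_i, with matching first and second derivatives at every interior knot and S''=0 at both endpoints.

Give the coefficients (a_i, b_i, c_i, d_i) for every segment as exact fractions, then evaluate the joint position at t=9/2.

Δ: Δ0=1/3, Δ1=-7/2, Δ2=2
row 1: diag=10, rhs=-23; c'=1/5, d'=-23/10
row 2: denom=8−2·1/5=38/5; d'=(33−2·-23/10)/(38/5)=94/19
back: M2=94/19
back: M1=-23/10−1/5·94/19=-125/38
M: M0=0, M1=-125/38, M2=94/19, M3=0
seg 0: a=1, c=M0/2=0, d=(M1−M0)/(6·3)=-125/684, b=Δ0−h0·(2M0+M1)/6=451/228
seg 1: a=2, c=M1/2=-125/76, d=(M2−M1)/(6·2)=313/456, b=Δ1−h1·(2M1+M2)/6=-337/114
seg 2: a=-5, c=M2/2=47/19, d=(M3−M2)/(6·2)=-47/114, b=Δ2−h2·(2M2+M3)/6=-74/57
t_q=9/2 → seg 1, τ=3/2; S=2+-337/114·τ+-125/76·τ²+313/456·τ³=-4643/1216

  seg 0: a=1 b=451/228 c=0 d=-125/684
  seg 1: a=2 b=-337/114 c=-125/76 d=313/456
  seg 2: a=-5 b=-74/57 c=47/19 d=-47/114
S(9/2) = -4643/1216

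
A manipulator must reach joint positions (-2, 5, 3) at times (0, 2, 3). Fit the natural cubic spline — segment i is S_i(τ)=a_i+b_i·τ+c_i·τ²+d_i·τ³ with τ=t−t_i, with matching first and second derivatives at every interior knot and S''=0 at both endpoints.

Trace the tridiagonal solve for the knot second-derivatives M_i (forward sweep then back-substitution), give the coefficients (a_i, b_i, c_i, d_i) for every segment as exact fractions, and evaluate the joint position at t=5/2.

  seg 0: a=-2 b=16/3 c=0 d=-11/24
  seg 1: a=5 b=-1/6 c=-11/4 d=11/12
S(5/2) = 139/32

Δ: Δ0=7/2, Δ1=-2
row 1: diag=6, rhs=-33; c'=1/6, d'=-11/2
back: M1=-11/2
M: M0=0, M1=-11/2, M2=0
seg 0: a=-2, c=M0/2=0, d=(M1−M0)/(6·2)=-11/24, b=Δ0−h0·(2M0+M1)/6=16/3
seg 1: a=5, c=M1/2=-11/4, d=(M2−M1)/(6·1)=11/12, b=Δ1−h1·(2M1+M2)/6=-1/6
t_q=5/2 → seg 1, τ=1/2; S=5+-1/6·τ+-11/4·τ²+11/12·τ³=139/32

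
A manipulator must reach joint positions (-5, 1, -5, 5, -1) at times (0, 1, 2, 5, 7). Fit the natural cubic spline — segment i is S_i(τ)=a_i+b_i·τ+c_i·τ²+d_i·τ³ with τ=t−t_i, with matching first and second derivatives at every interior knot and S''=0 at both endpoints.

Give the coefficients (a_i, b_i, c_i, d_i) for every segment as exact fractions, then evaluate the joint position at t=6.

Δ: Δ0=6, Δ1=-6, Δ2=10/3, Δ3=-3
row 1: diag=4, rhs=-72; c'=1/4, d'=-18
row 2: denom=8−1·1/4=31/4; d'=(56−1·-18)/(31/4)=296/31
row 3: denom=10−3·12/31=274/31; d'=(-38−3·296/31)/(274/31)=-1033/137
back: M3=-1033/137
back: M2=296/31−12/31·-1033/137=1708/137
back: M1=-18−1/4·1708/137=-2893/137
M: M0=0, M1=-2893/137, M2=1708/137, M3=-1033/137, M4=0
seg 0: a=-5, c=M0/2=0, d=(M1−M0)/(6·1)=-2893/822, b=Δ0−h0·(2M0+M1)/6=7825/822
seg 1: a=1, c=M1/2=-2893/274, d=(M2−M1)/(6·1)=4601/822, b=Δ1−h1·(2M1+M2)/6=-427/411
seg 2: a=-5, c=M2/2=854/137, d=(M3−M2)/(6·3)=-2741/2466, b=Δ2−h2·(2M2+M3)/6=-4409/822
seg 3: a=5, c=M3/2=-1033/274, d=(M4−M3)/(6·2)=1033/1644, b=Δ3−h3·(2M3+M4)/6=833/411
t_q=6 → seg 3, τ=1; S=5+833/411·τ+-1033/274·τ²+1033/1644·τ³=2129/548

  seg 0: a=-5 b=7825/822 c=0 d=-2893/822
  seg 1: a=1 b=-427/411 c=-2893/274 d=4601/822
  seg 2: a=-5 b=-4409/822 c=854/137 d=-2741/2466
  seg 3: a=5 b=833/411 c=-1033/274 d=1033/1644
S(6) = 2129/548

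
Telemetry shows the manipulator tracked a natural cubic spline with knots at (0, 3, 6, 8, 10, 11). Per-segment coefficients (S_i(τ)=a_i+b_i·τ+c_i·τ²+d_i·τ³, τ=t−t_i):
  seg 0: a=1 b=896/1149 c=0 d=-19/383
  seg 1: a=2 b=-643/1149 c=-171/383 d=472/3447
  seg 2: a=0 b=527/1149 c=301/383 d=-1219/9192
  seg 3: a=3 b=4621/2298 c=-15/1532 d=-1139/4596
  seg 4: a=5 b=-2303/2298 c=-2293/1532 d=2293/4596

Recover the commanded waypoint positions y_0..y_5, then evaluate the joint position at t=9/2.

y_0 = S_0(0) = a_0 = 1
y_1 = S_1(0) = a_1 = 2
y_2 = S_2(0) = a_2 = 0
y_3 = S_3(0) = a_3 = 3
y_4 = S_4(0) = a_4 = 5
y_5 = S_4(1) = 3
t_q=9/2 is in segment 1 (τ=3/2); S_1(τ)=947/1532

y_0=1 y_1=2 y_2=0 y_3=3 y_4=5 y_5=3
S(9/2) = 947/1532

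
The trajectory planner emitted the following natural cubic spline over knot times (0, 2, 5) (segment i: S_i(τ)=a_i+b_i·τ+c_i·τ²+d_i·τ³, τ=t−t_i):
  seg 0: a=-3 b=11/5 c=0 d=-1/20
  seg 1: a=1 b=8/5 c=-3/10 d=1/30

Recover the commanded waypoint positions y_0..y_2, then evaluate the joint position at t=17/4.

y_0=-3 y_1=1 y_2=4
S(17/4) = 443/128

y_0 = S_0(0) = a_0 = -3
y_1 = S_1(0) = a_1 = 1
y_2 = S_1(3) = 4
t_q=17/4 is in segment 1 (τ=9/4); S_1(τ)=443/128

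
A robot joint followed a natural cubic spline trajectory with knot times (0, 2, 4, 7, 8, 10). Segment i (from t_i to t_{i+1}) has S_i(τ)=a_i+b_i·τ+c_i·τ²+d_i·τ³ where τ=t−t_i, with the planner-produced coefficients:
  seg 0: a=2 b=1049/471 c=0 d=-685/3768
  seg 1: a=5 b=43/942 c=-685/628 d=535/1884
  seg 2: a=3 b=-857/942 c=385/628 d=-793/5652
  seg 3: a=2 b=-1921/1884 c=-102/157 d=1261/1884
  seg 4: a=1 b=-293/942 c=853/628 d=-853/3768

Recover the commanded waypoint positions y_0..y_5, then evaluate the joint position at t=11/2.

y_0=2 y_1=5 y_2=3 y_3=2 y_4=1 y_5=4
S(11/2) = 12767/5024

y_0 = S_0(0) = a_0 = 2
y_1 = S_1(0) = a_1 = 5
y_2 = S_2(0) = a_2 = 3
y_3 = S_3(0) = a_3 = 2
y_4 = S_4(0) = a_4 = 1
y_5 = S_4(2) = 4
t_q=11/2 is in segment 2 (τ=3/2); S_2(τ)=12767/5024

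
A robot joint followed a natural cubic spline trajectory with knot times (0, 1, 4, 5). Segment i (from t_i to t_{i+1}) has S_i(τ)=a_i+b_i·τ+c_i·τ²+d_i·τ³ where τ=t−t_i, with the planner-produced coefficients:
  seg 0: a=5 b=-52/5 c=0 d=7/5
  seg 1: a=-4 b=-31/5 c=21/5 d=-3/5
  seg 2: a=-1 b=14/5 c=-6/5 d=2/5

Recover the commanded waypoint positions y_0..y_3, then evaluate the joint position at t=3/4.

y_0=5 y_1=-4 y_2=-1 y_3=1
S(3/4) = -707/320

y_0 = S_0(0) = a_0 = 5
y_1 = S_1(0) = a_1 = -4
y_2 = S_2(0) = a_2 = -1
y_3 = S_2(1) = 1
t_q=3/4 is in segment 0 (τ=3/4); S_0(τ)=-707/320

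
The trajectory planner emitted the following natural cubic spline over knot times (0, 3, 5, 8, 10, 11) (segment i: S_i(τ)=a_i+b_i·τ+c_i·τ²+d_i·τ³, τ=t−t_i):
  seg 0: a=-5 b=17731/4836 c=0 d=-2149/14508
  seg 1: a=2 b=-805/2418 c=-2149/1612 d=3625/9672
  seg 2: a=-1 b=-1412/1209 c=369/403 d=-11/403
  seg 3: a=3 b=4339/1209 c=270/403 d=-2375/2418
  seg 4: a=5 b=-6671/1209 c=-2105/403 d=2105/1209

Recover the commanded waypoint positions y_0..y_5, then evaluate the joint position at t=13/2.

y_0 = S_0(0) = a_0 = -5
y_1 = S_1(0) = a_1 = 2
y_2 = S_2(0) = a_2 = -1
y_3 = S_3(0) = a_3 = 3
y_4 = S_4(0) = a_4 = 5
y_5 = S_4(1) = -4
t_q=13/2 is in segment 2 (τ=3/2); S_2(τ)=-2527/3224

y_0=-5 y_1=2 y_2=-1 y_3=3 y_4=5 y_5=-4
S(13/2) = -2527/3224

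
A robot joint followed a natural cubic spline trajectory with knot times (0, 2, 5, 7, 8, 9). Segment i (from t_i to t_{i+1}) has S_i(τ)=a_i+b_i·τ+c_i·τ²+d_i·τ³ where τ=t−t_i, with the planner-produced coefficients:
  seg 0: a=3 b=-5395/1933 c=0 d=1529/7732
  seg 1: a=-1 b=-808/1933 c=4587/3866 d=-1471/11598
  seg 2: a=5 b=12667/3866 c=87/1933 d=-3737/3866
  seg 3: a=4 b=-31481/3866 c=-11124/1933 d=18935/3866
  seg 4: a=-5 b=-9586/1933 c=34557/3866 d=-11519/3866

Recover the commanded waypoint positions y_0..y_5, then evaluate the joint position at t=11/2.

y_0=3 y_1=-1 y_2=5 y_3=4 y_4=-5 y_5=-4
S(11/2) = 201919/30928

y_0 = S_0(0) = a_0 = 3
y_1 = S_1(0) = a_1 = -1
y_2 = S_2(0) = a_2 = 5
y_3 = S_3(0) = a_3 = 4
y_4 = S_4(0) = a_4 = -5
y_5 = S_4(1) = -4
t_q=11/2 is in segment 2 (τ=1/2); S_2(τ)=201919/30928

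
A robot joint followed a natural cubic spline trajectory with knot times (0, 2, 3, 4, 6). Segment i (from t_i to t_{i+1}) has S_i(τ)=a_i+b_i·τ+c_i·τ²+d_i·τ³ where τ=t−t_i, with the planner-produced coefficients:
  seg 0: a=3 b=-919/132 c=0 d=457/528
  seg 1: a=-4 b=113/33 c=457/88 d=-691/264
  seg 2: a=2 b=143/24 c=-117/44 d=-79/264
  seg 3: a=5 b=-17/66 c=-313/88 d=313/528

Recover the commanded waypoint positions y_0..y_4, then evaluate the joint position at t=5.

y_0=3 y_1=-4 y_2=2 y_3=5 y_4=-5
S(5) = 313/176

y_0 = S_0(0) = a_0 = 3
y_1 = S_1(0) = a_1 = -4
y_2 = S_2(0) = a_2 = 2
y_3 = S_3(0) = a_3 = 5
y_4 = S_3(2) = -5
t_q=5 is in segment 3 (τ=1); S_3(τ)=313/176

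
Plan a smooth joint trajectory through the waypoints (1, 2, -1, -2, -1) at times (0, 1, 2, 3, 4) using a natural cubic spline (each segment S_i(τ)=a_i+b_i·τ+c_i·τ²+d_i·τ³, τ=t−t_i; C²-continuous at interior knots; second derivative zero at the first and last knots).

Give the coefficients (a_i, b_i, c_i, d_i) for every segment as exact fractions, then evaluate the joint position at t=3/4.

Δ: Δ0=1, Δ1=-3, Δ2=-1, Δ3=1
row 1: diag=4, rhs=-24; c'=1/4, d'=-6
row 2: denom=4−1·1/4=15/4; d'=(12−1·-6)/(15/4)=24/5
row 3: denom=4−1·4/15=56/15; d'=(12−1·24/5)/(56/15)=27/14
back: M3=27/14
back: M2=24/5−4/15·27/14=30/7
back: M1=-6−1/4·30/7=-99/14
M: M0=0, M1=-99/14, M2=30/7, M3=27/14, M4=0
seg 0: a=1, c=M0/2=0, d=(M1−M0)/(6·1)=-33/28, b=Δ0−h0·(2M0+M1)/6=61/28
seg 1: a=2, c=M1/2=-99/28, d=(M2−M1)/(6·1)=53/28, b=Δ1−h1·(2M1+M2)/6=-19/14
seg 2: a=-1, c=M2/2=15/7, d=(M3−M2)/(6·1)=-11/28, b=Δ2−h2·(2M2+M3)/6=-11/4
seg 3: a=-2, c=M3/2=27/28, d=(M4−M3)/(6·1)=-9/28, b=Δ3−h3·(2M3+M4)/6=5/14
t_q=3/4 → seg 0, τ=3/4; S=1+61/28·τ+0·τ²+-33/28·τ³=547/256

  seg 0: a=1 b=61/28 c=0 d=-33/28
  seg 1: a=2 b=-19/14 c=-99/28 d=53/28
  seg 2: a=-1 b=-11/4 c=15/7 d=-11/28
  seg 3: a=-2 b=5/14 c=27/28 d=-9/28
S(3/4) = 547/256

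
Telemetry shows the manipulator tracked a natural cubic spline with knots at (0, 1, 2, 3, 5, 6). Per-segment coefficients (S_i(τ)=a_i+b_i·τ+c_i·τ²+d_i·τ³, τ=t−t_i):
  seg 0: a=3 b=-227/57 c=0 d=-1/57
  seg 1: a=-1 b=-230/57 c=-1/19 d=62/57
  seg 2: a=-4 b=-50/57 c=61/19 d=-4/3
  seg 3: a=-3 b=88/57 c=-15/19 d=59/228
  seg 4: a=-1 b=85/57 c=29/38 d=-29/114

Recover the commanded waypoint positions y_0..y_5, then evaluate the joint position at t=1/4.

y_0 = S_0(0) = a_0 = 3
y_1 = S_1(0) = a_1 = -1
y_2 = S_2(0) = a_2 = -4
y_3 = S_3(0) = a_3 = -3
y_4 = S_4(0) = a_4 = -1
y_5 = S_4(1) = 1
t_q=1/4 is in segment 0 (τ=1/4); S_0(τ)=2437/1216

y_0=3 y_1=-1 y_2=-4 y_3=-3 y_4=-1 y_5=1
S(1/4) = 2437/1216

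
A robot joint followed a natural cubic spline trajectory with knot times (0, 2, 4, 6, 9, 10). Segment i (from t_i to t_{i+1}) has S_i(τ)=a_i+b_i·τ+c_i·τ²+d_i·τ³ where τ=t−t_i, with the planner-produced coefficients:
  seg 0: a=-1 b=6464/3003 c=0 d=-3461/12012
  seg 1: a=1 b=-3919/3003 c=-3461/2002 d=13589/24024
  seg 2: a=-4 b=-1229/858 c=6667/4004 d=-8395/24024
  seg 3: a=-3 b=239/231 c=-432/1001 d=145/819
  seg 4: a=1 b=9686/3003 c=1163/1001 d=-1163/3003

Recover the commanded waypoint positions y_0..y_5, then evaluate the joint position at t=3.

y_0=-1 y_1=1 y_2=-4 y_3=-3 y_4=1 y_5=5
S(3) = -11757/8008

y_0 = S_0(0) = a_0 = -1
y_1 = S_1(0) = a_1 = 1
y_2 = S_2(0) = a_2 = -4
y_3 = S_3(0) = a_3 = -3
y_4 = S_4(0) = a_4 = 1
y_5 = S_4(1) = 5
t_q=3 is in segment 1 (τ=1); S_1(τ)=-11757/8008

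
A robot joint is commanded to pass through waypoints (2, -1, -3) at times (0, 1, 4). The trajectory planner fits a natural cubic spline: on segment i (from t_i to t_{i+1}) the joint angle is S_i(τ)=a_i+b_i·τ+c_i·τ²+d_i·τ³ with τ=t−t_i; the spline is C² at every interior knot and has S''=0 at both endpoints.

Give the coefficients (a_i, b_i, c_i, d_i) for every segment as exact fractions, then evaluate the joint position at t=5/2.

Δ: Δ0=-3, Δ1=-2/3
row 1: diag=8, rhs=14; c'=3/8, d'=7/4
back: M1=7/4
M: M0=0, M1=7/4, M2=0
seg 0: a=2, c=M0/2=0, d=(M1−M0)/(6·1)=7/24, b=Δ0−h0·(2M0+M1)/6=-79/24
seg 1: a=-1, c=M1/2=7/8, d=(M2−M1)/(6·3)=-7/72, b=Δ1−h1·(2M1+M2)/6=-29/12
t_q=5/2 → seg 1, τ=3/2; S=-1+-29/12·τ+7/8·τ²+-7/72·τ³=-191/64

  seg 0: a=2 b=-79/24 c=0 d=7/24
  seg 1: a=-1 b=-29/12 c=7/8 d=-7/72
S(5/2) = -191/64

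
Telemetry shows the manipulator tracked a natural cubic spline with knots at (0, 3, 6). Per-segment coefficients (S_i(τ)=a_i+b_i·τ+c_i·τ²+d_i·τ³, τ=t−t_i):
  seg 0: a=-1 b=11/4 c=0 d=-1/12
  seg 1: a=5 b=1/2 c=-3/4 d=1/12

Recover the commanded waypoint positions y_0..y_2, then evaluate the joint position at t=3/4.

y_0=-1 y_1=5 y_2=2
S(3/4) = 263/256

y_0 = S_0(0) = a_0 = -1
y_1 = S_1(0) = a_1 = 5
y_2 = S_1(3) = 2
t_q=3/4 is in segment 0 (τ=3/4); S_0(τ)=263/256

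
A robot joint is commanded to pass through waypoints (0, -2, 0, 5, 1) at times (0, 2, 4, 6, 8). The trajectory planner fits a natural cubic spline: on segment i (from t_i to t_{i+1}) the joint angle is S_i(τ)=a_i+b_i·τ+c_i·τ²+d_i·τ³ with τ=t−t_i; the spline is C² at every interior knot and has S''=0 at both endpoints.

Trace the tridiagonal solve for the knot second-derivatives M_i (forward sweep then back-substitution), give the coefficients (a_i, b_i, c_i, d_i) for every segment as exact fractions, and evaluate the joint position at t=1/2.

  seg 0: a=0 b=-151/112 c=0 d=39/448
  seg 1: a=-2 b=-17/56 c=117/224 d=29/448
  seg 2: a=0 b=41/16 c=51/56 d=-211/448
  seg 3: a=5 b=31/56 c=-429/224 d=143/448
S(1/2) = -2377/3584

Δ: Δ0=-1, Δ1=1, Δ2=5/2, Δ3=-2
row 1: diag=8, rhs=12; c'=1/4, d'=3/2
row 2: denom=8−2·1/4=15/2; d'=(9−2·3/2)/(15/2)=4/5
row 3: denom=8−2·4/15=112/15; d'=(-27−2·4/5)/(112/15)=-429/112
back: M3=-429/112
back: M2=4/5−4/15·-429/112=51/28
back: M1=3/2−1/4·51/28=117/112
M: M0=0, M1=117/112, M2=51/28, M3=-429/112, M4=0
seg 0: a=0, c=M0/2=0, d=(M1−M0)/(6·2)=39/448, b=Δ0−h0·(2M0+M1)/6=-151/112
seg 1: a=-2, c=M1/2=117/224, d=(M2−M1)/(6·2)=29/448, b=Δ1−h1·(2M1+M2)/6=-17/56
seg 2: a=0, c=M2/2=51/56, d=(M3−M2)/(6·2)=-211/448, b=Δ2−h2·(2M2+M3)/6=41/16
seg 3: a=5, c=M3/2=-429/224, d=(M4−M3)/(6·2)=143/448, b=Δ3−h3·(2M3+M4)/6=31/56
t_q=1/2 → seg 0, τ=1/2; S=0+-151/112·τ+0·τ²+39/448·τ³=-2377/3584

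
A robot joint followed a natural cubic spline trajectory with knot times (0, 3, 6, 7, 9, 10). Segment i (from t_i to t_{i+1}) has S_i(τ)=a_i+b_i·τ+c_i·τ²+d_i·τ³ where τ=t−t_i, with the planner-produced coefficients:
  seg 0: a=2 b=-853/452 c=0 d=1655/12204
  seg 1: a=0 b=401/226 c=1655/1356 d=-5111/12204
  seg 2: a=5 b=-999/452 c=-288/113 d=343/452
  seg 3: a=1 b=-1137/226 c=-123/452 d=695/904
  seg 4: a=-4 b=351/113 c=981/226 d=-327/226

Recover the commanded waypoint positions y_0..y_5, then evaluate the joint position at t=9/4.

y_0 = S_0(0) = a_0 = 2
y_1 = S_1(0) = a_1 = 0
y_2 = S_2(0) = a_2 = 5
y_3 = S_3(0) = a_3 = 1
y_4 = S_4(0) = a_4 = -4
y_5 = S_4(1) = 2
t_q=9/4 is in segment 0 (τ=9/4); S_0(τ)=-20291/28928

y_0=2 y_1=0 y_2=5 y_3=1 y_4=-4 y_5=2
S(9/4) = -20291/28928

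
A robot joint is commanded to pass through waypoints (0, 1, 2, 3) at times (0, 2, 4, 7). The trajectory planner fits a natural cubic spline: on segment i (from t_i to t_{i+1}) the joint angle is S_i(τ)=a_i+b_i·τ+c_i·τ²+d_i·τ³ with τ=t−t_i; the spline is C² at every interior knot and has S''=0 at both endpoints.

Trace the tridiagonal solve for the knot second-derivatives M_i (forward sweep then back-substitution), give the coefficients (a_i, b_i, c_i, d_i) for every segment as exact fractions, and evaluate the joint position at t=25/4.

Δ: Δ0=1/2, Δ1=1/2, Δ2=1/3
row 1: diag=8, rhs=0; c'=1/4, d'=0
row 2: denom=10−2·1/4=19/2; d'=(-1−2·0)/(19/2)=-2/19
back: M2=-2/19
back: M1=0−1/4·-2/19=1/38
M: M0=0, M1=1/38, M2=-2/19, M3=0
seg 0: a=0, c=M0/2=0, d=(M1−M0)/(6·2)=1/456, b=Δ0−h0·(2M0+M1)/6=28/57
seg 1: a=1, c=M1/2=1/76, d=(M2−M1)/(6·2)=-5/456, b=Δ1−h1·(2M1+M2)/6=59/114
seg 2: a=2, c=M2/2=-1/19, d=(M3−M2)/(6·3)=1/171, b=Δ2−h2·(2M2+M3)/6=25/57
t_q=25/4 → seg 2, τ=9/4; S=2+25/57·τ+-1/19·τ²+1/171·τ³=3389/1216

  seg 0: a=0 b=28/57 c=0 d=1/456
  seg 1: a=1 b=59/114 c=1/76 d=-5/456
  seg 2: a=2 b=25/57 c=-1/19 d=1/171
S(25/4) = 3389/1216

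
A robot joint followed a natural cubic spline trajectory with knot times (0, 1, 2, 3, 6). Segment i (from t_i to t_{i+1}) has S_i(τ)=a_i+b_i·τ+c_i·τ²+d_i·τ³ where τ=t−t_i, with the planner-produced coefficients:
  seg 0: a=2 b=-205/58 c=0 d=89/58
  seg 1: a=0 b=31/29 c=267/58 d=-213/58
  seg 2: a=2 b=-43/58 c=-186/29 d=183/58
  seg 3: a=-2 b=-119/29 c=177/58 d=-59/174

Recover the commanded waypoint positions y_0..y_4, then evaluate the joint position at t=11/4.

y_0=2 y_1=0 y_2=2 y_3=-2 y_4=4
S(11/4) = -3091/3712

y_0 = S_0(0) = a_0 = 2
y_1 = S_1(0) = a_1 = 0
y_2 = S_2(0) = a_2 = 2
y_3 = S_3(0) = a_3 = -2
y_4 = S_3(3) = 4
t_q=11/4 is in segment 2 (τ=3/4); S_2(τ)=-3091/3712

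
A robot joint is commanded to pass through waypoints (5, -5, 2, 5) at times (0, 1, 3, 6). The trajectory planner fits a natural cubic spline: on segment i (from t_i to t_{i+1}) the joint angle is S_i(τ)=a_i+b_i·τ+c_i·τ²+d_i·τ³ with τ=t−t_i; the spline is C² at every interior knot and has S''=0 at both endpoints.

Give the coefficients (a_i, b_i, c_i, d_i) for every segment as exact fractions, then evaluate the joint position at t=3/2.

  seg 0: a=5 b=-25/2 c=0 d=5/2
  seg 1: a=-5 b=-5 c=15/2 d=-13/8
  seg 2: a=2 b=11/2 c=-9/4 d=1/4
S(3/2) = -373/64

Δ: Δ0=-10, Δ1=7/2, Δ2=1
row 1: diag=6, rhs=81; c'=1/3, d'=27/2
row 2: denom=10−2·1/3=28/3; d'=(-15−2·27/2)/(28/3)=-9/2
back: M2=-9/2
back: M1=27/2−1/3·-9/2=15
M: M0=0, M1=15, M2=-9/2, M3=0
seg 0: a=5, c=M0/2=0, d=(M1−M0)/(6·1)=5/2, b=Δ0−h0·(2M0+M1)/6=-25/2
seg 1: a=-5, c=M1/2=15/2, d=(M2−M1)/(6·2)=-13/8, b=Δ1−h1·(2M1+M2)/6=-5
seg 2: a=2, c=M2/2=-9/4, d=(M3−M2)/(6·3)=1/4, b=Δ2−h2·(2M2+M3)/6=11/2
t_q=3/2 → seg 1, τ=1/2; S=-5+-5·τ+15/2·τ²+-13/8·τ³=-373/64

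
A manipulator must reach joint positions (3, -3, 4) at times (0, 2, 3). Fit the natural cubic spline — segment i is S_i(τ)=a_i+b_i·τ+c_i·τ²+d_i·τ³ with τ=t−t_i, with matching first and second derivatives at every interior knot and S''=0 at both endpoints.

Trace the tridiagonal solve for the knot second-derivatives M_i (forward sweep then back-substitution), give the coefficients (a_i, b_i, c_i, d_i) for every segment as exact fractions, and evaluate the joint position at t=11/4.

  seg 0: a=3 b=-19/3 c=0 d=5/6
  seg 1: a=-3 b=11/3 c=5 d=-5/3
S(11/4) = 119/64

Δ: Δ0=-3, Δ1=7
row 1: diag=6, rhs=60; c'=1/6, d'=10
back: M1=10
M: M0=0, M1=10, M2=0
seg 0: a=3, c=M0/2=0, d=(M1−M0)/(6·2)=5/6, b=Δ0−h0·(2M0+M1)/6=-19/3
seg 1: a=-3, c=M1/2=5, d=(M2−M1)/(6·1)=-5/3, b=Δ1−h1·(2M1+M2)/6=11/3
t_q=11/4 → seg 1, τ=3/4; S=-3+11/3·τ+5·τ²+-5/3·τ³=119/64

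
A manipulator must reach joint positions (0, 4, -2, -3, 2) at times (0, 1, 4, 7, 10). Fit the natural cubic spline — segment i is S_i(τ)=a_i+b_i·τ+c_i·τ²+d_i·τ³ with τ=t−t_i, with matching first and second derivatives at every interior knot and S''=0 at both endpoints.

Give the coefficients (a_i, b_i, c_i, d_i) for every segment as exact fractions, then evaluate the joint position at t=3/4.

Δ: Δ0=4, Δ1=-2, Δ2=-1/3, Δ3=5/3
row 1: diag=8, rhs=-36; c'=3/8, d'=-9/2
row 2: denom=12−3·3/8=87/8; d'=(10−3·-9/2)/(87/8)=188/87
row 3: denom=12−3·8/29=324/29; d'=(12−3·188/87)/(324/29)=40/81
back: M3=40/81
back: M2=188/87−8/29·40/81=164/81
back: M1=-9/2−3/8·164/81=-142/27
M: M0=0, M1=-142/27, M2=164/81, M3=40/81, M4=0
seg 0: a=0, c=M0/2=0, d=(M1−M0)/(6·1)=-71/81, b=Δ0−h0·(2M0+M1)/6=395/81
seg 1: a=4, c=M1/2=-71/27, d=(M2−M1)/(6·3)=295/729, b=Δ1−h1·(2M1+M2)/6=182/81
seg 2: a=-2, c=M2/2=82/81, d=(M3−M2)/(6·3)=-62/729, b=Δ2−h2·(2M2+M3)/6=-211/81
seg 3: a=-3, c=M3/2=20/81, d=(M4−M3)/(6·3)=-20/729, b=Δ3−h3·(2M3+M4)/6=95/81
t_q=3/4 → seg 0, τ=3/4; S=0+395/81·τ+0·τ²+-71/81·τ³=5681/1728

  seg 0: a=0 b=395/81 c=0 d=-71/81
  seg 1: a=4 b=182/81 c=-71/27 d=295/729
  seg 2: a=-2 b=-211/81 c=82/81 d=-62/729
  seg 3: a=-3 b=95/81 c=20/81 d=-20/729
S(3/4) = 5681/1728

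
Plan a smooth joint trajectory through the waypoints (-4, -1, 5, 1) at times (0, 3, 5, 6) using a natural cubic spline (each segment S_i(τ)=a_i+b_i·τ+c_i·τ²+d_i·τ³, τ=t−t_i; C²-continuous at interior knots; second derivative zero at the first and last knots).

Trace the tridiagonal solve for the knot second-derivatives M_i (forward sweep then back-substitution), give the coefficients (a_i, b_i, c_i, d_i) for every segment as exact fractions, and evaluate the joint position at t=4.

Δ: Δ0=1, Δ1=3, Δ2=-4
row 1: diag=10, rhs=12; c'=1/5, d'=6/5
row 2: denom=6−2·1/5=28/5; d'=(-42−2·6/5)/(28/5)=-111/14
back: M2=-111/14
back: M1=6/5−1/5·-111/14=39/14
M: M0=0, M1=39/14, M2=-111/14, M3=0
seg 0: a=-4, c=M0/2=0, d=(M1−M0)/(6·3)=13/84, b=Δ0−h0·(2M0+M1)/6=-11/28
seg 1: a=-1, c=M1/2=39/28, d=(M2−M1)/(6·2)=-25/28, b=Δ1−h1·(2M1+M2)/6=53/14
seg 2: a=5, c=M2/2=-111/28, d=(M3−M2)/(6·1)=37/28, b=Δ2−h2·(2M2+M3)/6=-19/14
t_q=4 → seg 1, τ=1; S=-1+53/14·τ+39/28·τ²+-25/28·τ³=23/7

  seg 0: a=-4 b=-11/28 c=0 d=13/84
  seg 1: a=-1 b=53/14 c=39/28 d=-25/28
  seg 2: a=5 b=-19/14 c=-111/28 d=37/28
S(4) = 23/7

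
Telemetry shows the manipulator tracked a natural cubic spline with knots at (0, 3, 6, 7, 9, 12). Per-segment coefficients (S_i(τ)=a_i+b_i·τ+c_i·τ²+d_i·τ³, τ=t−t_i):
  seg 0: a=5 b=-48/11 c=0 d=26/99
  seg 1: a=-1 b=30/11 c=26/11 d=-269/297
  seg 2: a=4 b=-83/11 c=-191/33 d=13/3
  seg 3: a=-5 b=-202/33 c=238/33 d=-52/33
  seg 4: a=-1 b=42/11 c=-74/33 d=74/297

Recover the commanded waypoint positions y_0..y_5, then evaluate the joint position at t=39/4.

y_0=5 y_1=-1 y_2=4 y_3=-5 y_4=-1 y_5=-3
S(39/4) = 249/352

y_0 = S_0(0) = a_0 = 5
y_1 = S_1(0) = a_1 = -1
y_2 = S_2(0) = a_2 = 4
y_3 = S_3(0) = a_3 = -5
y_4 = S_4(0) = a_4 = -1
y_5 = S_4(3) = -3
t_q=39/4 is in segment 4 (τ=3/4); S_4(τ)=249/352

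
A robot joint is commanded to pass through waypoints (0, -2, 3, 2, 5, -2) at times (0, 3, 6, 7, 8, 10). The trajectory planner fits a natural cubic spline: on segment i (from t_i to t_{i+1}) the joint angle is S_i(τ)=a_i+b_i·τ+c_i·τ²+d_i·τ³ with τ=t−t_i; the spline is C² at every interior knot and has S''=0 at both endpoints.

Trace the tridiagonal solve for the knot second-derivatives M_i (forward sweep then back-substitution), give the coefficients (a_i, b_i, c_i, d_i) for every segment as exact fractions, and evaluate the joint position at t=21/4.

Δ: Δ0=-2/3, Δ1=5/3, Δ2=-1, Δ3=3, Δ4=-7/2
row 1: diag=12, rhs=14; c'=1/4, d'=7/6
row 2: denom=8−3·1/4=29/4; d'=(-16−3·7/6)/(29/4)=-78/29
row 3: denom=4−1·4/29=112/29; d'=(24−1·-78/29)/(112/29)=387/56
row 4: denom=6−1·29/112=643/112; d'=(-39−1·387/56)/(643/112)=-5142/643
back: M4=-5142/643
back: M3=387/56−29/112·-5142/643=5775/643
back: M2=-78/29−4/29·5775/643=-2526/643
back: M1=7/6−1/4·-2526/643=4145/1929
M: M0=0, M1=4145/1929, M2=-2526/643, M3=5775/643, M4=-5142/643, M5=0
seg 0: a=0, c=M0/2=0, d=(M1−M0)/(6·3)=4145/34722, b=Δ0−h0·(2M0+M1)/6=-2239/1286
seg 1: a=-2, c=M1/2=4145/3858, d=(M2−M1)/(6·3)=-11723/34722, b=Δ1−h1·(2M1+M2)/6=953/643
seg 2: a=3, c=M2/2=-1263/643, d=(M3−M2)/(6·1)=2767/1286, b=Δ2−h2·(2M2+M3)/6=-1527/1286
seg 3: a=2, c=M3/2=5775/1286, d=(M4−M3)/(6·1)=-3639/1286, b=Δ3−h3·(2M3+M4)/6=861/643
seg 4: a=5, c=M4/2=-2571/643, d=(M5−M4)/(6·2)=857/1286, b=Δ4−h4·(2M4+M5)/6=2355/1286
t_q=21/4 → seg 1, τ=9/4; S=-2+953/643·τ+4145/3858·τ²+-11723/34722·τ³=240995/82304

  seg 0: a=0 b=-2239/1286 c=0 d=4145/34722
  seg 1: a=-2 b=953/643 c=4145/3858 d=-11723/34722
  seg 2: a=3 b=-1527/1286 c=-1263/643 d=2767/1286
  seg 3: a=2 b=861/643 c=5775/1286 d=-3639/1286
  seg 4: a=5 b=2355/1286 c=-2571/643 d=857/1286
S(21/4) = 240995/82304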